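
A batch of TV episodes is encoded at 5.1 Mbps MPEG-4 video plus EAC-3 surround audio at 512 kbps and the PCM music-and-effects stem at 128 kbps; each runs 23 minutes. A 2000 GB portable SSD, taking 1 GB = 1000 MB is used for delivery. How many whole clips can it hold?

23 min = 1380 s
Audio total: 512 + 128 = 640 kbps = 0.640 Mbps.
Total bitrate: 5.740 Mbps.
Per item: 5.740 Mbps × 1380 s = 7,921 Mb = 990.1 MB.
Capacity: 2000 GB = 16,000,000 Mb; 2019.90 items → 2019 complete.

2019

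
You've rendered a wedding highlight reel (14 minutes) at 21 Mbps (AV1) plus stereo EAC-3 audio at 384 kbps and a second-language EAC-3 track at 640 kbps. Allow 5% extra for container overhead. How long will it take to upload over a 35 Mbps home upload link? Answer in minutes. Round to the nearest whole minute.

9 minutes

14 min = 840 s
Audio total: 384 + 640 = 1024 kbps = 1.024 Mbps.
Total bitrate: 22.024 Mbps.
File: 22.024 Mbps × 840 s = 18500.2 Mb.
With 5% container overhead: ×1.05. → 19425.2 Mb.
At 35 Mbps: 19425.2 / 35 = 555.0 s ≈ 9.25 minutes.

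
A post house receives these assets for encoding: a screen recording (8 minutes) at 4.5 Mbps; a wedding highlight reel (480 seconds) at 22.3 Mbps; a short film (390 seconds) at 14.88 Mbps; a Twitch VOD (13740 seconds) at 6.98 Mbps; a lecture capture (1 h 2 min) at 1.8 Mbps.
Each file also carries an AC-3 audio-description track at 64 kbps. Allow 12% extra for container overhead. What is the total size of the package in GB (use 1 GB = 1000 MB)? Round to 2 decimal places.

Audio: 64 kbps = 0.064 Mbps.
screen recording: 4.564 Mbps × 480 s × 1.12 = 2453.6 Mb
wedding highlight reel: 22.364 Mbps × 480 s × 1.12 = 12022.9 Mb
short film: 14.944 Mbps × 390 s × 1.12 = 6527.5 Mb
Twitch VOD: 7.044 Mbps × 13740 s × 1.12 = 108398.7 Mb
lecture capture: 1.864 Mbps × 3720 s × 1.12 = 7766.2 Mb
Total: 137168.9 Mb = 17146.1 MB.
= 17.15 GB.

17.15 GB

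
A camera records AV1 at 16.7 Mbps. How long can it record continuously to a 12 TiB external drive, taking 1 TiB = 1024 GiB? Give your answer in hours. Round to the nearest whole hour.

Capacity: 12 TiB = 105,553,116 Mb.
Recording time: 105,553,116 / 16.700 = 6,320,546 s ≈ 1,756 hours.

1756 hours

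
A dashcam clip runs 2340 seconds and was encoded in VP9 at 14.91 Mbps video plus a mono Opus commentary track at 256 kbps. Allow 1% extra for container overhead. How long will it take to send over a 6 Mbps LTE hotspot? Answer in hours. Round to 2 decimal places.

1.66 hours

Audio: 256 kbps = 0.256 Mbps.
Total bitrate: 15.166 Mbps.
File: 15.166 Mbps × 2340 s = 35488.4 Mb.
With 1% container overhead: ×1.01. → 35843.3 Mb.
At 6 Mbps: 35843.3 / 6 = 5973.9 s ≈ 1.66 hours.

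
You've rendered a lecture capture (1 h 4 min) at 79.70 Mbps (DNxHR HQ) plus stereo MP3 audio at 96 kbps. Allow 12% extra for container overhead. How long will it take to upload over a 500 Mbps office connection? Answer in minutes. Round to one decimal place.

1 h 4 min = 64 min = 3840 s
Audio: 96 kbps = 0.096 Mbps.
Total bitrate: 79.796 Mbps.
File: 79.796 Mbps × 3840 s = 306416.6 Mb.
With 12% container overhead: ×1.12. → 343186.6 Mb.
At 500 Mbps: 343186.6 / 500 = 686.4 s ≈ 11.4 minutes.

11.4 minutes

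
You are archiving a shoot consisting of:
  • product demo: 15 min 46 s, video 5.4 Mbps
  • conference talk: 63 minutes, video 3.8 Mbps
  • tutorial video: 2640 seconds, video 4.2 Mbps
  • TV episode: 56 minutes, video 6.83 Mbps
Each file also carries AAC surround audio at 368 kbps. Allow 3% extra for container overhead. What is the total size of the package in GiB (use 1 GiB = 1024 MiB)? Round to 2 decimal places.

6.89 GiB

Audio: 368 kbps = 0.368 Mbps.
product demo: 5.768 Mbps × 946 s × 1.03 = 5620.2 Mb
conference talk: 4.168 Mbps × 3780 s × 1.03 = 16227.7 Mb
tutorial video: 4.568 Mbps × 2640 s × 1.03 = 12421.3 Mb
TV episode: 7.198 Mbps × 3360 s × 1.03 = 24910.8 Mb
Total: 59180.1 Mb = 7397.5 MB.
= 6.889 GiB.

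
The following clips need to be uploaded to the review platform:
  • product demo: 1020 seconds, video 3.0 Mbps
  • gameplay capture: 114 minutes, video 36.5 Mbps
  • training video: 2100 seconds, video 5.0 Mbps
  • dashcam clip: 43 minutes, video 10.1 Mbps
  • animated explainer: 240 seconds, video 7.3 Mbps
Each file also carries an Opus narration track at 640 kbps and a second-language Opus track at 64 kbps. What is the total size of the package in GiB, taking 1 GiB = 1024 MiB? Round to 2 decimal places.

Audio total: 640 + 64 = 704 kbps = 0.704 Mbps.
product demo: 3.704 Mbps × 1020 s = 3778.1 Mb
gameplay capture: 37.204 Mbps × 6840 s = 254475.4 Mb
training video: 5.704 Mbps × 2100 s = 11978.4 Mb
dashcam clip: 10.804 Mbps × 2580 s = 27874.3 Mb
animated explainer: 8.004 Mbps × 240 s = 1921.0 Mb
Total: 300027.1 Mb = 37503.4 MB.
= 34.93 GiB.

34.93 GiB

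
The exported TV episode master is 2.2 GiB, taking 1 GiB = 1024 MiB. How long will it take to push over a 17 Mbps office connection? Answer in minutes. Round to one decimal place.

18.5 minutes

File: 2.2 GiB = 18897.9 Mb.
At 17 Mbps: 18897.9 / 17 = 1111.6 s ≈ 18.5 minutes.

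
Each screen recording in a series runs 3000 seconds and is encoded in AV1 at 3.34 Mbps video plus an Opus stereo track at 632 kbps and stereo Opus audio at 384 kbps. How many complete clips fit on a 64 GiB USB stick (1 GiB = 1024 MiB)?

Audio total: 632 + 384 = 1016 kbps = 1.016 Mbps.
Total bitrate: 4.356 Mbps.
Per item: 4.356 Mbps × 3000 s = 13,068 Mb = 1,634 MB.
Capacity: 64 GiB = 549,756 Mb; 42.07 items → 42 complete.

42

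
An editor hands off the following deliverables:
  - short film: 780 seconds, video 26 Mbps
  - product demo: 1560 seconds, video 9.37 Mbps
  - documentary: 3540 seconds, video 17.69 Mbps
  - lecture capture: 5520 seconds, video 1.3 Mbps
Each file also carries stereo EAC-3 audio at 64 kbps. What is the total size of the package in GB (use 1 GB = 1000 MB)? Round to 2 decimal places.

13.18 GB

Audio: 64 kbps = 0.064 Mbps.
short film: 26.064 Mbps × 780 s = 20329.9 Mb
product demo: 9.434 Mbps × 1560 s = 14717.0 Mb
documentary: 17.754 Mbps × 3540 s = 62849.2 Mb
lecture capture: 1.364 Mbps × 5520 s = 7529.3 Mb
Total: 105425.4 Mb = 13178.2 MB.
= 13.18 GB.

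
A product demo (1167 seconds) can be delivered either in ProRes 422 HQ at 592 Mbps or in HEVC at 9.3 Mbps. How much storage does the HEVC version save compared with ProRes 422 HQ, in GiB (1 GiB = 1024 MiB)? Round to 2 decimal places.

79.16 GiB

ProRes 422 HQ: 592.000 Mbps × 1167 s = 690864.0 Mb = 80.427 GiB.
HEVC: 9.300 Mbps × 1167 s = 10853.1 Mb = 1.263 GiB.
Saving: 80.427 − 1.263 = 79.164 GiB.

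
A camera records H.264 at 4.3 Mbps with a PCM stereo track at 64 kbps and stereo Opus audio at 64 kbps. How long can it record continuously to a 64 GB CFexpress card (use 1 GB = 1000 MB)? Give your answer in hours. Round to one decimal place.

Audio total: 64 + 64 = 128 kbps = 0.128 Mbps.
Total bitrate: 4.3 + 0.128 = 4.428 Mbps.
Capacity: 64 GB = 512,000 Mb.
Recording time: 512,000 / 4.428 = 115,628 s ≈ 32.1 hours.

32.1 hours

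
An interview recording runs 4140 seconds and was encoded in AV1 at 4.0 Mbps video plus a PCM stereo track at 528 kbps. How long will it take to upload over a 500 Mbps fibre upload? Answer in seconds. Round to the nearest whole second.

Audio: 528 kbps = 0.528 Mbps.
Total bitrate: 4.528 Mbps.
File: 4.528 Mbps × 4140 s = 18745.9 Mb.
At 500 Mbps: 18745.9 / 500 = 37.5 s ≈ 37.5 seconds.

37 seconds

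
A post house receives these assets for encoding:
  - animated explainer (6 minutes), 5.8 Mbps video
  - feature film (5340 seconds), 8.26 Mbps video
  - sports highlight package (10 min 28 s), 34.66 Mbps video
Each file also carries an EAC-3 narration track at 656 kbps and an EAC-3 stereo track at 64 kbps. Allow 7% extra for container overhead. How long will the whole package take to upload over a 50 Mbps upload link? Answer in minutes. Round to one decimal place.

25.9 minutes

Audio total: 656 + 64 = 720 kbps = 0.720 Mbps.
animated explainer: 6.520 Mbps × 360 s × 1.07 = 2511.5 Mb
feature film: 8.980 Mbps × 5340 s × 1.07 = 51309.9 Mb
sports highlight package: 35.380 Mbps × 628 s × 1.07 = 23773.9 Mb
Total: 77595.4 Mb = 9699.4 MB.
At 50 Mbps: 77595.4 / 50 = 1552 s ≈ 25.9 minutes.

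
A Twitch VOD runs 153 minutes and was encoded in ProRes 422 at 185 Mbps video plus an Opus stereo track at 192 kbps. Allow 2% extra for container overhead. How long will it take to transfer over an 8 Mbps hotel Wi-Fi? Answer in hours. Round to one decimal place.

153 min = 9180 s
Audio: 192 kbps = 0.192 Mbps.
Total bitrate: 185.192 Mbps.
File: 185.192 Mbps × 9180 s = 1700062.6 Mb.
With 2% container overhead: ×1.02. → 1734063.8 Mb.
At 8 Mbps: 1734063.8 / 8 = 216758.0 s ≈ 60.2 hours.

60.2 hours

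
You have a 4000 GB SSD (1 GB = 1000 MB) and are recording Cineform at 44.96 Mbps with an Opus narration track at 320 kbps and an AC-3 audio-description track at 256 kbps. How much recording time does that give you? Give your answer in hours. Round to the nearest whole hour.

195 hours

Audio total: 320 + 256 = 576 kbps = 0.576 Mbps.
Total bitrate: 44.96 + 0.576 = 45.536 Mbps.
Capacity: 4000 GB = 32,000,000 Mb.
Recording time: 32,000,000 / 45.536 = 702,741 s ≈ 195 hours.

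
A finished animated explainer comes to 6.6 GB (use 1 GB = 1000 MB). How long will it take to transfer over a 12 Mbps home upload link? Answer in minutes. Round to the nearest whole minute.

File: 6.6 GB = 52800.0 Mb.
At 12 Mbps: 52800.0 / 12 = 4400.0 s ≈ 73.3 minutes.

73 minutes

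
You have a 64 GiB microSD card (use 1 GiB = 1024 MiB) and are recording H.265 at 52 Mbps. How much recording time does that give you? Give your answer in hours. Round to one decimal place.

Capacity: 64 GiB = 549,756 Mb.
Recording time: 549,756 / 52.000 = 10,572 s ≈ 2.94 hours.

2.9 hours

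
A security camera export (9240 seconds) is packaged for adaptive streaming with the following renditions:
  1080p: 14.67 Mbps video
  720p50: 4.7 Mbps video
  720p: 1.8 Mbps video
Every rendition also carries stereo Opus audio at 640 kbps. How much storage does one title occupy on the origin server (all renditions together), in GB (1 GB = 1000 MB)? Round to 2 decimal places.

Audio: 640 kbps = 0.640 Mbps.
Sum of rendition bitrates: (14.67+0.640) + (4.7+0.640) + (1.8+0.640) = 23.090 Mbps.
× 9240 s = 213,352 Mb = 26,669 MB = 26.67 GB.

26.67 GB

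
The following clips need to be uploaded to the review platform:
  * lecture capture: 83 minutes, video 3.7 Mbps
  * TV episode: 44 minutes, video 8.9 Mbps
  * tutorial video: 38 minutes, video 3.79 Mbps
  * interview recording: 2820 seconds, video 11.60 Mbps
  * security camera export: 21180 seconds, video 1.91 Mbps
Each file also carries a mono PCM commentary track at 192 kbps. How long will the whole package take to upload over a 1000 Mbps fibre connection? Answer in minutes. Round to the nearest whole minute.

Audio: 192 kbps = 0.192 Mbps.
lecture capture: 3.892 Mbps × 4980 s = 19382.2 Mb
TV episode: 9.092 Mbps × 2640 s = 24002.9 Mb
tutorial video: 3.982 Mbps × 2280 s = 9079.0 Mb
interview recording: 11.792 Mbps × 2820 s = 33253.4 Mb
security camera export: 2.102 Mbps × 21180 s = 44520.4 Mb
Total: 130237.8 Mb = 16279.7 MB.
At 1000 Mbps: 130237.8 / 1000 = 130 s ≈ 2.17 minutes.

2 minutes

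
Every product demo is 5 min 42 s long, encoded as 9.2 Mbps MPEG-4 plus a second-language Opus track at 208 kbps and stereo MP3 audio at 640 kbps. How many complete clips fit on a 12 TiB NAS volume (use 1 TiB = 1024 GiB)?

30716

5 min 42 s = 342 s
Audio total: 208 + 640 = 848 kbps = 0.848 Mbps.
Total bitrate: 10.048 Mbps.
Per item: 10.048 Mbps × 342 s = 3,436 Mb = 429.6 MB.
Capacity: 12 TiB = 105,553,116 Mb; 30716.05 items → 30716 complete.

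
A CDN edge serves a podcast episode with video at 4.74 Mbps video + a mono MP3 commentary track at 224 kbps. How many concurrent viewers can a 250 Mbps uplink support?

Audio: 224 kbps = 0.224 Mbps.
Per-viewer media rate: 4.964 Mbps.
250 Mbps = 250.0 Mbps; 250.0 / 4.964 = 50.36 → 50 viewers.

50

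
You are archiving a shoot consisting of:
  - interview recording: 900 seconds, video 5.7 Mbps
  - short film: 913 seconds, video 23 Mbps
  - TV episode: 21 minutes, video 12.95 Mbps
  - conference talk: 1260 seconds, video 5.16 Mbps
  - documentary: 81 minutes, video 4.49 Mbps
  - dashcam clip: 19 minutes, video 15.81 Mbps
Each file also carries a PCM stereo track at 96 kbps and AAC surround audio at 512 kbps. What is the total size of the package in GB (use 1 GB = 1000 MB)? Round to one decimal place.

11.9 GB

Audio total: 96 + 512 = 608 kbps = 0.608 Mbps.
interview recording: 6.308 Mbps × 900 s = 5677.2 Mb
short film: 23.608 Mbps × 913 s = 21554.1 Mb
TV episode: 13.558 Mbps × 1260 s = 17083.1 Mb
conference talk: 5.768 Mbps × 1260 s = 7267.7 Mb
documentary: 5.098 Mbps × 4860 s = 24776.3 Mb
dashcam clip: 16.418 Mbps × 1140 s = 18716.5 Mb
Total: 95074.9 Mb = 11884.4 MB.
= 11.88 GB.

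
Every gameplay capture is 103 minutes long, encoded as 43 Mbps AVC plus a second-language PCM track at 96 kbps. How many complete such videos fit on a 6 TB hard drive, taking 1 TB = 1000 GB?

180

103 min = 6180 s
Audio: 96 kbps = 0.096 Mbps.
Total bitrate: 43.096 Mbps.
Per item: 43.096 Mbps × 6180 s = 266,333 Mb = 33,292 MB.
Capacity: 6 TB = 48,000,000 Mb; 180.23 items → 180 complete.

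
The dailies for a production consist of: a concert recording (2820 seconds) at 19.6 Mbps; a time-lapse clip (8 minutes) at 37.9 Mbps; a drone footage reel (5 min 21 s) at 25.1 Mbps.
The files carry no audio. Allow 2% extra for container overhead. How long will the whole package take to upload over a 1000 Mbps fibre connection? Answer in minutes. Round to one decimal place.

1.4 minutes

concert recording: 19.600 Mbps × 2820 s × 1.02 = 56377.4 Mb
time-lapse clip: 37.900 Mbps × 480 s × 1.02 = 18555.8 Mb
drone footage reel: 25.100 Mbps × 321 s × 1.02 = 8218.2 Mb
Total: 83151.5 Mb = 10393.9 MB.
At 1000 Mbps: 83151.5 / 1000 = 83 s ≈ 1.39 minutes.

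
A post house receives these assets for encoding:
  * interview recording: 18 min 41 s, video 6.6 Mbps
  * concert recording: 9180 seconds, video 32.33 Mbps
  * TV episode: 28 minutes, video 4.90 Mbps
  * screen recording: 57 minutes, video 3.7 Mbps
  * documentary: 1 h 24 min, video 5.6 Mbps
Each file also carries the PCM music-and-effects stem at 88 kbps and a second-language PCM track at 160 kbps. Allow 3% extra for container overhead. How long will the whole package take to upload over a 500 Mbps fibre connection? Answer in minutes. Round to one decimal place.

12.3 minutes

Audio total: 88 + 160 = 248 kbps = 0.248 Mbps.
interview recording: 6.848 Mbps × 1121 s × 1.03 = 7906.9 Mb
concert recording: 32.578 Mbps × 9180 s × 1.03 = 308038.0 Mb
TV episode: 5.148 Mbps × 1680 s × 1.03 = 8908.1 Mb
screen recording: 3.948 Mbps × 3420 s × 1.03 = 13907.2 Mb
documentary: 5.848 Mbps × 5040 s × 1.03 = 30358.1 Mb
Total: 369118.4 Mb = 46139.8 MB.
At 500 Mbps: 369118.4 / 500 = 738 s ≈ 12.3 minutes.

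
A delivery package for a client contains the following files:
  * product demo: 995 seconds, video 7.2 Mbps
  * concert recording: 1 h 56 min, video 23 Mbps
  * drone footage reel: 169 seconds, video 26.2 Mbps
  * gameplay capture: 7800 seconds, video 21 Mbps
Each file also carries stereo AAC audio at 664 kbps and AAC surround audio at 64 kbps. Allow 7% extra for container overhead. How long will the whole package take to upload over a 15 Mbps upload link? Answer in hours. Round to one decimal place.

6.9 hours

Audio total: 664 + 64 = 728 kbps = 0.728 Mbps.
product demo: 7.928 Mbps × 995 s × 1.07 = 8440.5 Mb
concert recording: 23.728 Mbps × 6960 s × 1.07 = 176707.2 Mb
drone footage reel: 26.928 Mbps × 169 s × 1.07 = 4869.4 Mb
gameplay capture: 21.728 Mbps × 7800 s × 1.07 = 181341.9 Mb
Total: 371359.0 Mb = 46419.9 MB.
At 15 Mbps: 371359.0 / 15 = 24757 s ≈ 6.88 hours.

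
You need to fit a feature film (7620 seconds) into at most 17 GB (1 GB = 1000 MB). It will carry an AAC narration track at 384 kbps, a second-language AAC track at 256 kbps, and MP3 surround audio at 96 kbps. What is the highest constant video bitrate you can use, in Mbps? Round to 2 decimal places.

Budget: 17 GB = 136000.0 Mb.
Total bitrate budget: 136000.0 Mb / 7620 s = 17.848 Mbps.
Audio total: 384 + 256 + 96 = 736 kbps = 0.736 Mbps.
Video: 17.848 − 0.736 = 17.112 Mbps.

17.11 Mbps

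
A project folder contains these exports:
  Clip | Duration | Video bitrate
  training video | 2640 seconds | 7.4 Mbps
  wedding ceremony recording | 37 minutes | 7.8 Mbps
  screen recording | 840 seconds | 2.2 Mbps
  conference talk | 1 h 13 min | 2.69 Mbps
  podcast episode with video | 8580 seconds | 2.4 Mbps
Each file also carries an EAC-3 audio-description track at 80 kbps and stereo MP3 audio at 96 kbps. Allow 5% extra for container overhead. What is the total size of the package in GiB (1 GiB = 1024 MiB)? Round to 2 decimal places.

Audio total: 80 + 96 = 176 kbps = 0.176 Mbps.
training video: 7.576 Mbps × 2640 s × 1.05 = 21000.7 Mb
wedding ceremony recording: 7.976 Mbps × 2220 s × 1.05 = 18592.1 Mb
screen recording: 2.376 Mbps × 840 s × 1.05 = 2095.6 Mb
conference talk: 2.866 Mbps × 4380 s × 1.05 = 13180.7 Mb
podcast episode with video: 2.576 Mbps × 8580 s × 1.05 = 23207.2 Mb
Total: 78076.3 Mb = 9759.5 MB.
= 9.089 GiB.

9.09 GiB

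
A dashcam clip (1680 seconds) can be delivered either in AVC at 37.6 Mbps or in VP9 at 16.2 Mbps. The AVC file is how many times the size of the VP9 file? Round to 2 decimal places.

AVC: 37.600 Mbps × 1680 s = 63168.0 Mb = 7.896 GB.
VP9: 16.200 Mbps × 1680 s = 27216.0 Mb = 3.402 GB.
Ratio: 7.896 / 3.402 = 2.321.

2.32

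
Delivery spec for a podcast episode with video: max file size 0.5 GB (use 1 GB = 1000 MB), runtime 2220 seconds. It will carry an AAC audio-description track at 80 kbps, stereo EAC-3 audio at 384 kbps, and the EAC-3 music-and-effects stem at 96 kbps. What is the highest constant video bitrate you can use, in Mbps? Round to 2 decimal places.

1.24 Mbps

Budget: 0.5 GB = 4000.0 Mb.
Total bitrate budget: 4000.0 Mb / 2220 s = 1.802 Mbps.
Audio total: 80 + 384 + 96 = 560 kbps = 0.560 Mbps.
Video: 1.802 − 0.560 = 1.242 Mbps.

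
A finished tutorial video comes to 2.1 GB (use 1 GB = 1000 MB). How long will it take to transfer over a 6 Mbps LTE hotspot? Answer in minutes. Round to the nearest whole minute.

47 minutes

File: 2.1 GB = 16800.0 Mb.
At 6 Mbps: 16800.0 / 6 = 2800.0 s ≈ 46.7 minutes.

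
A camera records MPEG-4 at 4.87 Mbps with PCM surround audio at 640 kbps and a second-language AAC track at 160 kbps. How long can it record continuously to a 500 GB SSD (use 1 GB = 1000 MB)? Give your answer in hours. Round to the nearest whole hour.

Audio total: 640 + 160 = 800 kbps = 0.800 Mbps.
Total bitrate: 4.87 + 0.800 = 5.670 Mbps.
Capacity: 500 GB = 4,000,000 Mb.
Recording time: 4,000,000 / 5.670 = 705,467 s ≈ 196 hours.

196 hours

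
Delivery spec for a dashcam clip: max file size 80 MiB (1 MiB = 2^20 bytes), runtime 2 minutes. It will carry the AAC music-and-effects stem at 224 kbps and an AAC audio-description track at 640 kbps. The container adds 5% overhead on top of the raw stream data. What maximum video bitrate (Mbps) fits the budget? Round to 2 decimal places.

Budget: 80 MiB = 671.1 Mb.
Stream payload after overhead: 671.1 / 1.05 = 639.1 Mb.
2 min = 120 s
Total bitrate budget: 639.1 Mb / 120 s = 5.326 Mbps.
Audio total: 224 + 640 = 864 kbps = 0.864 Mbps.
Video: 5.326 − 0.864 = 4.462 Mbps.

4.46 Mbps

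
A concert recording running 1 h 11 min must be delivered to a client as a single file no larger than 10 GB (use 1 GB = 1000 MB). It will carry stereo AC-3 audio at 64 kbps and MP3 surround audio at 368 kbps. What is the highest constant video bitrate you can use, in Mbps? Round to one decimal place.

18.3 Mbps

Budget: 10 GB = 80000.0 Mb.
1 h 11 min = 71 min = 4260 s
Total bitrate budget: 80000.0 Mb / 4260 s = 18.779 Mbps.
Audio total: 64 + 368 = 432 kbps = 0.432 Mbps.
Video: 18.779 − 0.432 = 18.347 Mbps.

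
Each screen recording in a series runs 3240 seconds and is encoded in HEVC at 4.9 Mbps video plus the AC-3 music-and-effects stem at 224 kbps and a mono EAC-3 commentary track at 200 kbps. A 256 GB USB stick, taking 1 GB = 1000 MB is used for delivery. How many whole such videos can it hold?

Audio total: 224 + 200 = 424 kbps = 0.424 Mbps.
Total bitrate: 5.324 Mbps.
Per item: 5.324 Mbps × 3240 s = 17,250 Mb = 2,156 MB.
Capacity: 256 GB = 2,048,000 Mb; 118.73 items → 118 complete.

118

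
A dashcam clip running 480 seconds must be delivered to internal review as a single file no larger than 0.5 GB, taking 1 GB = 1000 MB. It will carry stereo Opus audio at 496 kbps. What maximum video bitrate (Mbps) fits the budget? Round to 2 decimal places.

Budget: 0.5 GB = 4000.0 Mb.
Total bitrate budget: 4000.0 Mb / 480 s = 8.333 Mbps.
Audio: 496 kbps = 0.496 Mbps.
Video: 8.333 − 0.496 = 7.837 Mbps.

7.84 Mbps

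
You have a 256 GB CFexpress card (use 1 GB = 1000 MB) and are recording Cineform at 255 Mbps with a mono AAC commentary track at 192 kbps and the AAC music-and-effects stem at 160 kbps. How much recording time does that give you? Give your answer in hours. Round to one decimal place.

Audio total: 192 + 160 = 352 kbps = 0.352 Mbps.
Total bitrate: 255 + 0.352 = 255.352 Mbps.
Capacity: 256 GB = 2,048,000 Mb.
Recording time: 2,048,000 / 255.352 = 8,020 s ≈ 2.23 hours.

2.2 hours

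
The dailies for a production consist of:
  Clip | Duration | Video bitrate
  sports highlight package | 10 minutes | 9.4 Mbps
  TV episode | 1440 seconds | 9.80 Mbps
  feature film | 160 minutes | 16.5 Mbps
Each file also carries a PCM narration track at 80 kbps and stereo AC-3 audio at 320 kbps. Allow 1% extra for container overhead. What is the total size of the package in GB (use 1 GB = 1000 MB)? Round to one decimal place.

Audio total: 80 + 320 = 400 kbps = 0.400 Mbps.
sports highlight package: 9.800 Mbps × 600 s × 1.01 = 5938.8 Mb
TV episode: 10.200 Mbps × 1440 s × 1.01 = 14834.9 Mb
feature film: 16.900 Mbps × 9600 s × 1.01 = 163862.4 Mb
Total: 184636.1 Mb = 23079.5 MB.
= 23.08 GB.

23.1 GB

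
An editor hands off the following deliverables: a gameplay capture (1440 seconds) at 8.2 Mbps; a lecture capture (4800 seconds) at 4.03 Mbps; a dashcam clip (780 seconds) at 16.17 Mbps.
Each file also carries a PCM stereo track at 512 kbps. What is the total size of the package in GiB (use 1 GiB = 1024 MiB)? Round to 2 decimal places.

Audio: 512 kbps = 0.512 Mbps.
gameplay capture: 8.712 Mbps × 1440 s = 12545.3 Mb
lecture capture: 4.542 Mbps × 4800 s = 21801.6 Mb
dashcam clip: 16.682 Mbps × 780 s = 13012.0 Mb
Total: 47358.8 Mb = 5919.9 MB.
= 5.513 GiB.

5.51 GiB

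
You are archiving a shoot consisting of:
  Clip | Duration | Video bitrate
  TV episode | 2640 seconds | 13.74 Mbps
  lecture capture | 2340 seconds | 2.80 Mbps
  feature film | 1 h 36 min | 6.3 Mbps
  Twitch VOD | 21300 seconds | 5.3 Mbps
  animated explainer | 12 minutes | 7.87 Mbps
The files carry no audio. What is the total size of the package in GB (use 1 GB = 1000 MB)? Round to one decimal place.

TV episode: 13.740 Mbps × 2640 s = 36273.6 Mb
lecture capture: 2.800 Mbps × 2340 s = 6552.0 Mb
feature film: 6.300 Mbps × 5760 s = 36288.0 Mb
Twitch VOD: 5.300 Mbps × 21300 s = 112890.0 Mb
animated explainer: 7.870 Mbps × 720 s = 5666.4 Mb
Total: 197670.0 Mb = 24708.8 MB.
= 24.71 GB.

24.7 GB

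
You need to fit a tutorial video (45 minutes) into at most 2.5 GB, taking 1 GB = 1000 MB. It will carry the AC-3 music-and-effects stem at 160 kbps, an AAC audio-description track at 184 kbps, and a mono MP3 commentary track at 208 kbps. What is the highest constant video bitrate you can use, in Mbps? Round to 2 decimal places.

Budget: 2.5 GB = 20000.0 Mb.
45 min = 2700 s
Total bitrate budget: 20000.0 Mb / 2700 s = 7.407 Mbps.
Audio total: 160 + 184 + 208 = 552 kbps = 0.552 Mbps.
Video: 7.407 − 0.552 = 6.855 Mbps.

6.86 Mbps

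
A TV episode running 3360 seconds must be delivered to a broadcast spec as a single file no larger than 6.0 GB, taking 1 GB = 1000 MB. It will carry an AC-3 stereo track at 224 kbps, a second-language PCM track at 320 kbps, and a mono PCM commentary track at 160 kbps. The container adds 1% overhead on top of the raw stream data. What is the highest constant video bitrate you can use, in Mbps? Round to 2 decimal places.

13.44 Mbps

Budget: 6.0 GB = 48000.0 Mb.
Stream payload after overhead: 48000.0 / 1.01 = 47524.8 Mb.
Total bitrate budget: 47524.8 Mb / 3360 s = 14.144 Mbps.
Audio total: 224 + 320 + 160 = 704 kbps = 0.704 Mbps.
Video: 14.144 − 0.704 = 13.440 Mbps.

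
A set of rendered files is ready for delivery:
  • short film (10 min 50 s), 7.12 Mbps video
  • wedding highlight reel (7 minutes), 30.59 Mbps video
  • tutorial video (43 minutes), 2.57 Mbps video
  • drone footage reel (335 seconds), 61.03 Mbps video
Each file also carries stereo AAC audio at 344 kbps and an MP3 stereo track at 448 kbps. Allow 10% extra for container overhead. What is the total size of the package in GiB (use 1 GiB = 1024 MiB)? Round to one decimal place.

Audio total: 344 + 448 = 792 kbps = 0.792 Mbps.
short film: 7.912 Mbps × 650 s × 1.10 = 5657.1 Mb
wedding highlight reel: 31.382 Mbps × 420 s × 1.10 = 14498.5 Mb
tutorial video: 3.362 Mbps × 2580 s × 1.10 = 9541.4 Mb
drone footage reel: 61.822 Mbps × 335 s × 1.10 = 22781.4 Mb
Total: 52478.3 Mb = 6559.8 MB.
= 6.109 GiB.

6.1 GiB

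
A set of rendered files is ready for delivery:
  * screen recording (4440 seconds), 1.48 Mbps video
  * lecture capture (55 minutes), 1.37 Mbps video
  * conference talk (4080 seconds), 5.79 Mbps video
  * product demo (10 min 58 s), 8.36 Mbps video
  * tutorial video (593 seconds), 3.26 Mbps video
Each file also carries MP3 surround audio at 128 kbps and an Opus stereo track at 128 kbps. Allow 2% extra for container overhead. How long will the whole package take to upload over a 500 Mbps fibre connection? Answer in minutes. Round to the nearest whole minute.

Audio total: 128 + 128 = 256 kbps = 0.256 Mbps.
screen recording: 1.736 Mbps × 4440 s × 1.02 = 7862.0 Mb
lecture capture: 1.626 Mbps × 3300 s × 1.02 = 5473.1 Mb
conference talk: 6.046 Mbps × 4080 s × 1.02 = 25161.0 Mb
product demo: 8.616 Mbps × 658 s × 1.02 = 5782.7 Mb
tutorial video: 3.516 Mbps × 593 s × 1.02 = 2126.7 Mb
Total: 46405.5 Mb = 5800.7 MB.
At 500 Mbps: 46405.5 / 500 = 93 s ≈ 1.55 minutes.

2 minutes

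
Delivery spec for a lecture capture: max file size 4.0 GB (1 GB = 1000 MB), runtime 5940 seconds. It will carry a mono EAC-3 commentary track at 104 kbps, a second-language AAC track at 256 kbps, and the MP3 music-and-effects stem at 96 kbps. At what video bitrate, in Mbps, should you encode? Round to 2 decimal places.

4.93 Mbps

Budget: 4.0 GB = 32000.0 Mb.
Total bitrate budget: 32000.0 Mb / 5940 s = 5.387 Mbps.
Audio total: 104 + 256 + 96 = 456 kbps = 0.456 Mbps.
Video: 5.387 − 0.456 = 4.931 Mbps.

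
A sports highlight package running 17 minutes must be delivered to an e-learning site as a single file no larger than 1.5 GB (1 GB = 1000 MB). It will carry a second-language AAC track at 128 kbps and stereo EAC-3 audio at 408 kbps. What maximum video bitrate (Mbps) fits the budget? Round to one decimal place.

11.2 Mbps

Budget: 1.5 GB = 12000.0 Mb.
17 min = 1020 s
Total bitrate budget: 12000.0 Mb / 1020 s = 11.765 Mbps.
Audio total: 128 + 408 = 536 kbps = 0.536 Mbps.
Video: 11.765 − 0.536 = 11.229 Mbps.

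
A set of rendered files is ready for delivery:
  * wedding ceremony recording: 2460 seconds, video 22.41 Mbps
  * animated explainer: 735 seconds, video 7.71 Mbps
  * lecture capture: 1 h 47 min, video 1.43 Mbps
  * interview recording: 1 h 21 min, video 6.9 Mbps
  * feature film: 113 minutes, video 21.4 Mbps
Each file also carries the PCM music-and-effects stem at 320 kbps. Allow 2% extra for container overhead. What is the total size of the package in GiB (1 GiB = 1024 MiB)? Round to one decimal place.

Audio: 320 kbps = 0.320 Mbps.
wedding ceremony recording: 22.730 Mbps × 2460 s × 1.02 = 57034.1 Mb
animated explainer: 8.030 Mbps × 735 s × 1.02 = 6020.1 Mb
lecture capture: 1.750 Mbps × 6420 s × 1.02 = 11459.7 Mb
interview recording: 7.220 Mbps × 4860 s × 1.02 = 35791.0 Mb
feature film: 21.720 Mbps × 6780 s × 1.02 = 150206.8 Mb
Total: 260511.7 Mb = 32564.0 MB.
= 30.33 GiB.

30.3 GiB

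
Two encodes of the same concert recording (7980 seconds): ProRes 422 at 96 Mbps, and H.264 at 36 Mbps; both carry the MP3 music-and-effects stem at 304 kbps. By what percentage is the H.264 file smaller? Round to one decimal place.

Audio: 304 kbps = 0.304 Mbps.
ProRes 422: 96.304 Mbps × 7980 s = 768505.9 Mb = 96.063 GB.
H.264: 36.304 Mbps × 7980 s = 289705.9 Mb = 36.213 GB.
Reduction: (1 − 36.213/96.063) × 100 = 62.30%.

62.3%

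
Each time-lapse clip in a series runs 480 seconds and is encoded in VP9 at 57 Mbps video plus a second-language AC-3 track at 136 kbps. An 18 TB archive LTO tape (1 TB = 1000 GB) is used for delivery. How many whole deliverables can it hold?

5250

Audio: 136 kbps = 0.136 Mbps.
Total bitrate: 57.136 Mbps.
Per item: 57.136 Mbps × 480 s = 27,425 Mb = 3,428 MB.
Capacity: 18 TB = 144,000,000 Mb; 5250.63 items → 5250 complete.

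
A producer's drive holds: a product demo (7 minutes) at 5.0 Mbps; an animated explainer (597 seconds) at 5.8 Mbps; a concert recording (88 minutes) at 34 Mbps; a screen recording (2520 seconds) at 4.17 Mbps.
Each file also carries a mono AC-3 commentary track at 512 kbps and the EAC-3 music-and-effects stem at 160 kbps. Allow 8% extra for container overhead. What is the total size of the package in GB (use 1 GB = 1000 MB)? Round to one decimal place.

Audio total: 512 + 160 = 672 kbps = 0.672 Mbps.
product demo: 5.672 Mbps × 420 s × 1.08 = 2572.8 Mb
animated explainer: 6.472 Mbps × 597 s × 1.08 = 4172.9 Mb
concert recording: 34.672 Mbps × 5280 s × 1.08 = 197713.6 Mb
screen recording: 4.842 Mbps × 2520 s × 1.08 = 13178.0 Mb
Total: 217637.3 Mb = 27204.7 MB.
= 27.20 GB.

27.2 GB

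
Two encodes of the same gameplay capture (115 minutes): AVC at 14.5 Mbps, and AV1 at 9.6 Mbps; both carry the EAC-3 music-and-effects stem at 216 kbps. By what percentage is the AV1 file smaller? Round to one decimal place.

115 min = 6900 s
Audio: 216 kbps = 0.216 Mbps.
AVC: 14.716 Mbps × 6900 s = 101540.4 Mb = 12.693 GB.
AV1: 9.816 Mbps × 6900 s = 67730.4 Mb = 8.466 GB.
Reduction: (1 − 8.466/12.693) × 100 = 33.30%.

33.3%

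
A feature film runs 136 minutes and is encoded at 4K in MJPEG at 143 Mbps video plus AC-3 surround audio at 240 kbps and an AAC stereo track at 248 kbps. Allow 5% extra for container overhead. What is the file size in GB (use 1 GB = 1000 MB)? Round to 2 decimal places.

153.68 GB

136 min = 8160 s
Audio total: 240 + 248 = 488 kbps = 0.488 Mbps.
Total bitrate: 143 + 0.488 = 143.488 Mbps.
Stream data: 143.488 Mbps × 8160 s = 1170862.1 Mb.
With 5% container overhead: ×1.05.
1,229,405 Mb ÷ 8 = 153,676 MB → 153.7 GB.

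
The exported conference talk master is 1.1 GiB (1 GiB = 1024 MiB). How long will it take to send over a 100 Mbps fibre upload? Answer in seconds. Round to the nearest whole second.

94 seconds

File: 1.1 GiB = 9448.9 Mb.
At 100 Mbps: 9448.9 / 100 = 94.5 s ≈ 94.5 seconds.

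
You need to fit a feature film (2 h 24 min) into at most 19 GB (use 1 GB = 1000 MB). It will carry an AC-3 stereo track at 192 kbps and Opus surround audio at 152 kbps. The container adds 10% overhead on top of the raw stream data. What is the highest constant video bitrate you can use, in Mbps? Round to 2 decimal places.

Budget: 19 GB = 152000.0 Mb.
Stream payload after overhead: 152000.0 / 1.10 = 138181.8 Mb.
2 h 24 min = 144 min = 8640 s
Total bitrate budget: 138181.8 Mb / 8640 s = 15.993 Mbps.
Audio total: 192 + 152 = 344 kbps = 0.344 Mbps.
Video: 15.993 − 0.344 = 15.649 Mbps.

15.65 Mbps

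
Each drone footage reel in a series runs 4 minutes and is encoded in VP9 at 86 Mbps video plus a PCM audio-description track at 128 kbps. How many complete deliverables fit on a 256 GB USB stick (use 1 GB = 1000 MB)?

4 min = 240 s
Audio: 128 kbps = 0.128 Mbps.
Total bitrate: 86.128 Mbps.
Per item: 86.128 Mbps × 240 s = 20,671 Mb = 2,584 MB.
Capacity: 256 GB = 2,048,000 Mb; 99.08 items → 99 complete.

99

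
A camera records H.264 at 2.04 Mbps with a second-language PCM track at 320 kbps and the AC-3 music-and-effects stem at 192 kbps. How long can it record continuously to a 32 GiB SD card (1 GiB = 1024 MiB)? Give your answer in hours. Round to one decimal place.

29.9 hours

Audio total: 320 + 192 = 512 kbps = 0.512 Mbps.
Total bitrate: 2.04 + 0.512 = 2.552 Mbps.
Capacity: 32 GiB = 274,878 Mb.
Recording time: 274,878 / 2.552 = 107,711 s ≈ 29.9 hours.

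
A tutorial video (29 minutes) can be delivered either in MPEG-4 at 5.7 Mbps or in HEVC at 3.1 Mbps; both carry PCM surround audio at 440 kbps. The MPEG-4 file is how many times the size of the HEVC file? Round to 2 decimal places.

1.73

29 min = 1740 s
Audio: 440 kbps = 0.440 Mbps.
MPEG-4: 6.140 Mbps × 1740 s = 10683.6 Mb = 1.335 GB.
HEVC: 3.540 Mbps × 1740 s = 6159.6 Mb = 0.770 GB.
Ratio: 1.335 / 0.770 = 1.734.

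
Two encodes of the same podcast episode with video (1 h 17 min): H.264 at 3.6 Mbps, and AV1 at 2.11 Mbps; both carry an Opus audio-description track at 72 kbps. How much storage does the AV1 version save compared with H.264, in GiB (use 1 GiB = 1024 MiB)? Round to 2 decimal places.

1 h 17 min = 77 min = 4620 s
Audio: 72 kbps = 0.072 Mbps.
H.264: 3.672 Mbps × 4620 s = 16964.6 Mb = 1.975 GiB.
AV1: 2.182 Mbps × 4620 s = 10080.8 Mb = 1.174 GiB.
Saving: 1.975 − 1.174 = 0.801 GiB.

0.80 GiB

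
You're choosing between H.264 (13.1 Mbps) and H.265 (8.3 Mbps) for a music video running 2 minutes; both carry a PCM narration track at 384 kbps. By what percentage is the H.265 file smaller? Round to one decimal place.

2 min = 120 s
Audio: 384 kbps = 0.384 Mbps.
H.264: 13.484 Mbps × 120 s = 1618.1 Mb = 202.260 MB.
H.265: 8.684 Mbps × 120 s = 1042.1 Mb = 130.260 MB.
Reduction: (1 − 130.260/202.260) × 100 = 35.60%.

35.6%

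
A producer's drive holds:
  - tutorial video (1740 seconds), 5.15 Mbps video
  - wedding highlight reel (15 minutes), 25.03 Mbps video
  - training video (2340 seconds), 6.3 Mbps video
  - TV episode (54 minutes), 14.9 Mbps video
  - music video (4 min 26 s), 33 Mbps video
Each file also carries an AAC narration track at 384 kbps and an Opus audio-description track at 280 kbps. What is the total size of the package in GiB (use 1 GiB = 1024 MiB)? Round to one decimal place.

Audio total: 384 + 280 = 664 kbps = 0.664 Mbps.
tutorial video: 5.814 Mbps × 1740 s = 10116.4 Mb
wedding highlight reel: 25.694 Mbps × 900 s = 23124.6 Mb
training video: 6.964 Mbps × 2340 s = 16295.8 Mb
TV episode: 15.564 Mbps × 3240 s = 50427.4 Mb
music video: 33.664 Mbps × 266 s = 8954.6 Mb
Total: 108918.7 Mb = 13614.8 MB.
= 12.68 GiB.

12.7 GiB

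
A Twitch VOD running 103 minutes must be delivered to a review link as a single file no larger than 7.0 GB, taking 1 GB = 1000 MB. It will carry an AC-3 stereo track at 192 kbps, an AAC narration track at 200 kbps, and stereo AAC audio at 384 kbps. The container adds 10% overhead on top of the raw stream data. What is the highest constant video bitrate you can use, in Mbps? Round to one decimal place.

7.5 Mbps

Budget: 7.0 GB = 56000.0 Mb.
Stream payload after overhead: 56000.0 / 1.10 = 50909.1 Mb.
103 min = 6180 s
Total bitrate budget: 50909.1 Mb / 6180 s = 8.238 Mbps.
Audio total: 192 + 200 + 384 = 776 kbps = 0.776 Mbps.
Video: 8.238 − 0.776 = 7.462 Mbps.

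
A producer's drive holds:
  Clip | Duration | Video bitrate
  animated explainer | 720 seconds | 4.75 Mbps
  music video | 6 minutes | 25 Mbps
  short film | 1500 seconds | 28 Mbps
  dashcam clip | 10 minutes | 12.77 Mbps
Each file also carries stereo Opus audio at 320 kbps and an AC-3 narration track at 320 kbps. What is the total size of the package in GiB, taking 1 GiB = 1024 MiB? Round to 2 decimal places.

7.46 GiB

Audio total: 320 + 320 = 640 kbps = 0.640 Mbps.
animated explainer: 5.390 Mbps × 720 s = 3880.8 Mb
music video: 25.640 Mbps × 360 s = 9230.4 Mb
short film: 28.640 Mbps × 1500 s = 42960.0 Mb
dashcam clip: 13.410 Mbps × 600 s = 8046.0 Mb
Total: 64117.2 Mb = 8014.6 MB.
= 7.464 GiB.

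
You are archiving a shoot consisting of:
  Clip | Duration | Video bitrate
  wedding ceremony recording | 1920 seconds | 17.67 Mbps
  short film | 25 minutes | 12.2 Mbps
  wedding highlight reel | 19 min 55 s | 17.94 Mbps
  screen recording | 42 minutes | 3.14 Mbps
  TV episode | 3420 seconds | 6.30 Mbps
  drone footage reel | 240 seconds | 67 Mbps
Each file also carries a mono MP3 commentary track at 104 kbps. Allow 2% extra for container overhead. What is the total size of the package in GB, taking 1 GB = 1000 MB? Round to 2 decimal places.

Audio: 104 kbps = 0.104 Mbps.
wedding ceremony recording: 17.774 Mbps × 1920 s × 1.02 = 34808.6 Mb
short film: 12.304 Mbps × 1500 s × 1.02 = 18825.1 Mb
wedding highlight reel: 18.044 Mbps × 1195 s × 1.02 = 21993.8 Mb
screen recording: 3.244 Mbps × 2520 s × 1.02 = 8338.4 Mb
TV episode: 6.404 Mbps × 3420 s × 1.02 = 22339.7 Mb
drone footage reel: 67.104 Mbps × 240 s × 1.02 = 16427.1 Mb
Total: 122732.7 Mb = 15341.6 MB.
= 15.34 GB.

15.34 GB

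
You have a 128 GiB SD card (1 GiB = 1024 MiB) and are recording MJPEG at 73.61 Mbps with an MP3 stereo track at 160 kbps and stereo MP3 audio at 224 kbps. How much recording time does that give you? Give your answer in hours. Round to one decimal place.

Audio total: 160 + 224 = 384 kbps = 0.384 Mbps.
Total bitrate: 73.61 + 0.384 = 73.994 Mbps.
Capacity: 128 GiB = 1,099,512 Mb.
Recording time: 1,099,512 / 73.994 = 14,859 s ≈ 4.13 hours.

4.1 hours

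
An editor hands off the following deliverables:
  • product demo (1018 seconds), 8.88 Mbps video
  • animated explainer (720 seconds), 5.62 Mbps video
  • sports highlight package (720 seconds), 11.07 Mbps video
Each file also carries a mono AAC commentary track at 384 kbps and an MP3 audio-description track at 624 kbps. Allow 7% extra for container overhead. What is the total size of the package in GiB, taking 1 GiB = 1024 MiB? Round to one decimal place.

Audio total: 384 + 624 = 1008 kbps = 1.008 Mbps.
product demo: 9.888 Mbps × 1018 s × 1.07 = 10770.6 Mb
animated explainer: 6.628 Mbps × 720 s × 1.07 = 5106.2 Mb
sports highlight package: 12.078 Mbps × 720 s × 1.07 = 9304.9 Mb
Total: 25181.7 Mb = 3147.7 MB.
= 2.932 GiB.

2.9 GiB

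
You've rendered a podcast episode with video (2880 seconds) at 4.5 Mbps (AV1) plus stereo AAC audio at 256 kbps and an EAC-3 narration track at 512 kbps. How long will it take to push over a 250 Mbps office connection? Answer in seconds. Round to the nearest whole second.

Audio total: 256 + 512 = 768 kbps = 0.768 Mbps.
Total bitrate: 5.268 Mbps.
File: 5.268 Mbps × 2880 s = 15171.8 Mb.
At 250 Mbps: 15171.8 / 250 = 60.7 s ≈ 60.7 seconds.

61 seconds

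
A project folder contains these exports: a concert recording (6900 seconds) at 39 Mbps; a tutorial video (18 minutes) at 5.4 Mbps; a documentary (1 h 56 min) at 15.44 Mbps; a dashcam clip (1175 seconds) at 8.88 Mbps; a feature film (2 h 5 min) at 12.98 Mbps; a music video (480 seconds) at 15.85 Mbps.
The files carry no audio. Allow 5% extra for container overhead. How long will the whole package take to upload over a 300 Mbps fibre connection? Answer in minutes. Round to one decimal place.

29.0 minutes

concert recording: 39.000 Mbps × 6900 s × 1.05 = 282555.0 Mb
tutorial video: 5.400 Mbps × 1080 s × 1.05 = 6123.6 Mb
documentary: 15.440 Mbps × 6960 s × 1.05 = 112835.5 Mb
dashcam clip: 8.880 Mbps × 1175 s × 1.05 = 10955.7 Mb
feature film: 12.980 Mbps × 7500 s × 1.05 = 102217.5 Mb
music video: 15.850 Mbps × 480 s × 1.05 = 7988.4 Mb
Total: 522675.7 Mb = 65334.5 MB.
At 300 Mbps: 522675.7 / 300 = 1742 s ≈ 29 minutes.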